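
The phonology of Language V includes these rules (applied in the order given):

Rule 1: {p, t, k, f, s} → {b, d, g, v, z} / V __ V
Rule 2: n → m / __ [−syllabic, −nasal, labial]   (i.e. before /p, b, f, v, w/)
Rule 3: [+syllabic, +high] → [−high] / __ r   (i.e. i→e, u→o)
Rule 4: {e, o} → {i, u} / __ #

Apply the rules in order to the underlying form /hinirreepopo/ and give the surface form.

Rule 1 (intervocalic voicing): /p/ is a voiceless obstruent between vowels /e/ and /o/, so it voices to [b]. /p/ is a voiceless obstruent between vowels /o/ and /o/, so it voices to [b]. /hinirreepopo/ → hinirreebobo.
Rule 2 (nasal place assimilation): no segment meets the environment; /hinirreebobo/ is unchanged.
Rule 3 (pre-rhotic lowering): /i/ is a high vowel immediately before /r/, so it lowers to [e]. /hinirreebobo/ → hinerreebobo.
Rule 4 (final vowel raising): /o/ is a mid vowel in word-final position, so it raises to [u]. /hinerreebobo/ → hinerreebobu.

hinerreebobu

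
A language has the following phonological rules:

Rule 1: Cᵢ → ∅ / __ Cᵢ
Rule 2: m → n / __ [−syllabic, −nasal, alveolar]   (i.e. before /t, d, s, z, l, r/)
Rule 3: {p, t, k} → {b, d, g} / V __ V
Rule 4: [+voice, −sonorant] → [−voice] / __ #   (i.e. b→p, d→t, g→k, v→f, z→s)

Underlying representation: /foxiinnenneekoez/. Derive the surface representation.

Rule 1 (degemination): /nn/ is a geminate; the first /n/ deletes. /nn/ is a geminate; the first /n/ deletes. /foxiinnenneekoez/ → foxiineneekoez.
Rule 2 (nasal place assimilation): no segment meets the environment; /foxiineneekoez/ is unchanged.
Rule 3 (intervocalic voicing): /k/ is a voiceless stop between vowels /e/ and /o/, so it voices to [g]. /foxiineneekoez/ → foxiineneegoez.
Rule 4 (final devoicing): /z/ is a voiced obstruent in word-final position, so it devoices to [s]. /foxiineneegoez/ → foxiineneegoes.

foxiineneegoes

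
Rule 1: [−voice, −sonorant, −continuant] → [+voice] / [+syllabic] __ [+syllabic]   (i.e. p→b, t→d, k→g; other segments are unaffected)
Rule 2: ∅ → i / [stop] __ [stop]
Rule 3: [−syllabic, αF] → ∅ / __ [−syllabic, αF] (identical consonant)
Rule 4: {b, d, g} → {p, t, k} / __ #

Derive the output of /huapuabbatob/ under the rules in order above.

huabuabibadop

Rule 1 (intervocalic voicing): /p/ is a voiceless stop between vowels /a/ and /u/, so it voices to [b]. /t/ is a voiceless stop between vowels /a/ and /o/, so it voices to [d]. /huapuabbatob/ → huabuabbadob.
Rule 2 (stop-cluster i-epenthesis): /b/ and /b/ form a stop–stop cluster, so [i] is inserted between them. /huabuabbadob/ → huabuabibadob.
Rule 3 (degemination): no segment meets the environment; /huabuabibadob/ is unchanged.
Rule 4 (final devoicing): /b/ is a voiced stop in word-final position, so it devoices to [p]. /huabuabibadob/ → huabuabibadop.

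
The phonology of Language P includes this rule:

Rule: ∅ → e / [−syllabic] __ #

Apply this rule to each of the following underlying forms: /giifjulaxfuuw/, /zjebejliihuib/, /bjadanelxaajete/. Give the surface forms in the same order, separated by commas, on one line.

giifjulaxfuuwe, zjebejliihuibe, bjadanelxaajete

/giifjulaxfuuw/: the form ends in the consonant /w/, so [e] is inserted word-finally. → [giifjulaxfuuwe].
/zjebejliihuib/: the form ends in the consonant /b/, so [e] is inserted word-finally. → [zjebejliihuibe].
/bjadanelxaajete/: the rule's environment is not met; surfaces unchanged as [bjadanelxaajete].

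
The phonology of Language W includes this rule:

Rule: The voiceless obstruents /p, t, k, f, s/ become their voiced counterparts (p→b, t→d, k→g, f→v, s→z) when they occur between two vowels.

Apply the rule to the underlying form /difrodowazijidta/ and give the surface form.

No segment of /difrodowazijidta/ meets the structural description of the rule, so the form surfaces unchanged.

difrodowazijidta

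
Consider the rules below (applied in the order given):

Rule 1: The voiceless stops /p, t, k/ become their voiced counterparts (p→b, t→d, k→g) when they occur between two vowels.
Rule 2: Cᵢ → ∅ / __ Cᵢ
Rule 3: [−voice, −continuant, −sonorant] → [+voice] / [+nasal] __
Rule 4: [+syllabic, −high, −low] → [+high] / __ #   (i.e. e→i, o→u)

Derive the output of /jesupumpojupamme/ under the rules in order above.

jesubumbojubami

Rule 1 (intervocalic voicing): /p/ is a voiceless stop between vowels /u/ and /u/, so it voices to [b]. /p/ is a voiceless stop between vowels /u/ and /a/, so it voices to [b]. /jesupumpojupamme/ → jesubumpojubamme.
Rule 2 (degemination): /mm/ is a geminate; the first /m/ deletes. /jesubumpojubamme/ → jesubumpojubame.
Rule 3 (post-nasal voicing): /p/ is a voiceless stop immediately after the nasal /m/, so it voices to [b]. /jesubumpojubame/ → jesubumbojubame.
Rule 4 (final vowel raising): /e/ is a mid vowel in word-final position, so it raises to [i]. /jesubumbojubame/ → jesubumbojubami.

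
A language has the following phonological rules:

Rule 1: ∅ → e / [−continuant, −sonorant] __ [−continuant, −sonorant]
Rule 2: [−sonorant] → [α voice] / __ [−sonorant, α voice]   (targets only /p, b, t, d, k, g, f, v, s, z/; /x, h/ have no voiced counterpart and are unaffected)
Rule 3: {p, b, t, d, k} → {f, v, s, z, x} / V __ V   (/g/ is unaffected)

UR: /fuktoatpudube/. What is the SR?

Rule 1 (stop-cluster e-epenthesis): /k/ and /t/ form a stop–stop cluster, so [e] is inserted between them. /t/ and /p/ form a stop–stop cluster, so [e] is inserted between them. /fuktoatpudube/ → fuketoatepudube.
Rule 2 (regressive voicing assimilation): no segment meets the environment; /fuketoatepudube/ is unchanged.
Rule 3 (intervocalic spirantization): /k/ is a stop between vowels /u/ and /e/, so it spirantizes to the fricative [x]. /t/ is a stop between vowels /e/ and /o/, so it spirantizes to the fricative [s]. /t/ is a stop between vowels /a/ and /e/, so it spirantizes to the fricative [s]. /p/ is a stop between vowels /e/ and /u/, so it spirantizes to the fricative [f]. /d/ is a stop between vowels /u/ and /u/, so it spirantizes to the fricative [z]. /b/ is a stop between vowels /u/ and /e/, so it spirantizes to the fricative [v]. /fuketoatepudube/ → fuxesoasefuzuve.

fuxesoasefuzuve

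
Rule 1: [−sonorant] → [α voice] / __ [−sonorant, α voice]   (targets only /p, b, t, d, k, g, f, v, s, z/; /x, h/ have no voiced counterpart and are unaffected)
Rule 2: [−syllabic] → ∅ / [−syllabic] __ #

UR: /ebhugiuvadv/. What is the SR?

ephugiuvad

Rule 1 (regressive voicing assimilation): /b/ precedes the voiceless obstruent /h/, so it devoices to [p] by assimilation. /ebhugiuvadv/ → ephugiuvadv.
Rule 2 (final cluster simplification): /v/ is the second consonant of a word-final cluster /dv/, so it deletes. /ephugiuvadv/ → ephugiuvad.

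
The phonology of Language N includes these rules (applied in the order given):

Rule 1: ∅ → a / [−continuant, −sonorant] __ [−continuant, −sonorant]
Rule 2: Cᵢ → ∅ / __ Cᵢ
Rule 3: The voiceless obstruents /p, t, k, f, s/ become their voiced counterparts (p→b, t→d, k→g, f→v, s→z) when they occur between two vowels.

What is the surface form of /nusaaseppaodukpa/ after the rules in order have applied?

Rule 1 (stop-cluster a-epenthesis): /p/ and /p/ form a stop–stop cluster, so [a] is inserted between them. /k/ and /p/ form a stop–stop cluster, so [a] is inserted between them. /nusaaseppaodukpa/ → nusaasepapaodukapa.
Rule 2 (degemination): no segment meets the environment; /nusaasepapaodukapa/ is unchanged.
Rule 3 (intervocalic voicing): /s/ is a voiceless obstruent between vowels /u/ and /a/, so it voices to [z]. /s/ is a voiceless obstruent between vowels /a/ and /e/, so it voices to [z]. /p/ is a voiceless obstruent between vowels /e/ and /a/, so it voices to [b]. /p/ is a voiceless obstruent between vowels /a/ and /a/, so it voices to [b]. /k/ is a voiceless obstruent between vowels /u/ and /a/, so it voices to [g]. /p/ is a voiceless obstruent between vowels /a/ and /a/, so it voices to [b]. /nusaasepapaodukapa/ → nuzaazebabaodugaba.

nuzaazebabaodugaba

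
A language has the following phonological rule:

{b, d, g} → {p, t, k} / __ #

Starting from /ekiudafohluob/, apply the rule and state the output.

ekiudafohluop

/b/ is a voiced stop in word-final position, so it devoices to [p].
Surface form: [ekiudafohluop].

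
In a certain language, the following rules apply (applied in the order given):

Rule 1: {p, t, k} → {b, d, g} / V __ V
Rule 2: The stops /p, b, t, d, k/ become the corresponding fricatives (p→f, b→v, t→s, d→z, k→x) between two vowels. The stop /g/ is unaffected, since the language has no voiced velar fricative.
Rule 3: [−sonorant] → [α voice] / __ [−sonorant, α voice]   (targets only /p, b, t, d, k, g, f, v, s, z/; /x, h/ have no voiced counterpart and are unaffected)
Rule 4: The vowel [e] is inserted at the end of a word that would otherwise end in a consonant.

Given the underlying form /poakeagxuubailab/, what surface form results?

Rule 1 (intervocalic voicing): /k/ is a voiceless stop between vowels /a/ and /e/, so it voices to [g]. /poakeagxuubailab/ → poageagxuubailab.
Rule 2 (intervocalic spirantization): /b/ is a stop between vowels /u/ and /a/, so it spirantizes to the fricative [v]. /poageagxuubailab/ → poageagxuuvailab.
Rule 3 (regressive voicing assimilation): /g/ precedes the voiceless obstruent /x/, so it devoices to [k] by assimilation. /poageagxuuvailab/ → poageakxuuvailab.
Rule 4 (final e-epenthesis): the form ends in the consonant /b/, so [e] is inserted word-finally. /poageakxuuvailab/ → poageakxuuvailabe.

poageakxuuvailabe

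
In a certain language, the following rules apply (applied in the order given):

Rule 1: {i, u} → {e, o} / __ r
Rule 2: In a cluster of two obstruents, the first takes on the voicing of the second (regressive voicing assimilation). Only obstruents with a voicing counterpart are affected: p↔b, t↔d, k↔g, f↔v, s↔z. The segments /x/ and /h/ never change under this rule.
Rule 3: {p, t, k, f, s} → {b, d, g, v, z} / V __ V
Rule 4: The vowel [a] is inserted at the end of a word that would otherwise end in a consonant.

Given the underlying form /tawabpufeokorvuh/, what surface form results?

tawappuveogorvuha

Rule 1 (pre-rhotic lowering): no segment meets the environment; /tawabpufeokorvuh/ is unchanged.
Rule 2 (regressive voicing assimilation): /b/ precedes the voiceless obstruent /p/, so it devoices to [p] by assimilation. /tawabpufeokorvuh/ → tawappufeokorvuh.
Rule 3 (intervocalic voicing): /f/ is a voiceless obstruent between vowels /u/ and /e/, so it voices to [v]. /k/ is a voiceless obstruent between vowels /o/ and /o/, so it voices to [g]. /tawappufeokorvuh/ → tawappuveogorvuh.
Rule 4 (final a-epenthesis): the form ends in the consonant /h/, so [a] is inserted word-finally. /tawappuveogorvuh/ → tawappuveogorvuha.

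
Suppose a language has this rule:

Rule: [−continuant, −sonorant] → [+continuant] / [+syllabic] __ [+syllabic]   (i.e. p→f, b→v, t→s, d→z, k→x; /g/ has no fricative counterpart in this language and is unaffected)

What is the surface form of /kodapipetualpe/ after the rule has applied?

/d/ is a stop between vowels /o/ and /a/, so it spirantizes to the fricative [z].
/p/ is a stop between vowels /a/ and /i/, so it spirantizes to the fricative [f].
/p/ is a stop between vowels /i/ and /e/, so it spirantizes to the fricative [f].
/t/ is a stop between vowels /e/ and /u/, so it spirantizes to the fricative [s].
The other instances of /k/, /p/ do not occur in the required environment and remain unchanged.
Surface form: [kozafifesualpe].

kozafifesualpe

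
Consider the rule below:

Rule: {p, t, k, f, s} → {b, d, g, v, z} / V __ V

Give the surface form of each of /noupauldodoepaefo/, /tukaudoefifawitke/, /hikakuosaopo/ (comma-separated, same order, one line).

/noupauldodoepaefo/: /p/ is a voiceless obstruent between vowels /u/ and /a/, so it voices to [b]. /p/ is a voiceless obstruent between vowels /e/ and /a/, so it voices to [b]. /f/ is a voiceless obstruent between vowels /e/ and /o/, so it voices to [v]. → [noubauldodoebaevo].
/tukaudoefifawitke/: /k/ is a voiceless obstruent between vowels /u/ and /a/, so it voices to [g]. /f/ is a voiceless obstruent between vowels /e/ and /i/, so it voices to [v]. /f/ is a voiceless obstruent between vowels /i/ and /a/, so it voices to [v]. → [tugaudoevivawitke].
/hikakuosaopo/: /k/ is a voiceless obstruent between vowels /i/ and /a/, so it voices to [g]. /k/ is a voiceless obstruent between vowels /a/ and /u/, so it voices to [g]. /s/ is a voiceless obstruent between vowels /o/ and /a/, so it voices to [z]. /p/ is a voiceless obstruent between vowels /o/ and /o/, so it voices to [b]. → [higaguozaobo].

noubauldodoebaevo, tugaudoevivawitke, higaguozaobo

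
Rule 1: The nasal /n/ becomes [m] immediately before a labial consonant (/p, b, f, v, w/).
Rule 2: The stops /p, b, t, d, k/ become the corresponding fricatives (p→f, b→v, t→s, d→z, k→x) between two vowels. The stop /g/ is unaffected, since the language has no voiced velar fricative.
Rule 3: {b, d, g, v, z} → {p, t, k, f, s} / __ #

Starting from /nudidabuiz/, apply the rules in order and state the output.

Rule 1 (nasal place assimilation): no segment meets the environment; /nudidabuiz/ is unchanged.
Rule 2 (intervocalic spirantization): /d/ is a stop between vowels /u/ and /i/, so it spirantizes to the fricative [z]. /d/ is a stop between vowels /i/ and /a/, so it spirantizes to the fricative [z]. /b/ is a stop between vowels /a/ and /u/, so it spirantizes to the fricative [v]. /nudidabuiz/ → nuzizavuiz.
Rule 3 (final devoicing): /z/ is a voiced obstruent in word-final position, so it devoices to [s]. /nuzizavuiz/ → nuzizavuis.

nuzizavuis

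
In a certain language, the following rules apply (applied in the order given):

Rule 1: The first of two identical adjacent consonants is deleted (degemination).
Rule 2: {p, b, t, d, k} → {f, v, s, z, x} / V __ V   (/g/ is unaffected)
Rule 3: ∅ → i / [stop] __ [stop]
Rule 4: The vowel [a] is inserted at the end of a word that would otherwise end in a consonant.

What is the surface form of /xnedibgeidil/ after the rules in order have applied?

Rule 1 (degemination): no segment meets the environment; /xnedibgeidil/ is unchanged.
Rule 2 (intervocalic spirantization): /d/ is a stop between vowels /e/ and /i/, so it spirantizes to the fricative [z]. /d/ is a stop between vowels /i/ and /i/, so it spirantizes to the fricative [z]. /xnedibgeidil/ → xnezibgeizil.
Rule 3 (stop-cluster i-epenthesis): /b/ and /g/ form a stop–stop cluster, so [i] is inserted between them. /xnezibgeizil/ → xnezibigeizil.
Rule 4 (final a-epenthesis): the form ends in the consonant /l/, so [a] is inserted word-finally. /xnezibigeizil/ → xnezibigeizila.

xnezibigeizila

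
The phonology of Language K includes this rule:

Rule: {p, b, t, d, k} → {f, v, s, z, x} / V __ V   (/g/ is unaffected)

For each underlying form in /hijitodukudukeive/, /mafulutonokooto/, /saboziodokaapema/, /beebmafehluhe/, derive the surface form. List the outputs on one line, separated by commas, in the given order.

hijisozuxuzuxeive, mafulusonoxooso, savoziozoxaafema, beebmafehluhe

/hijitodukudukeive/: /t/ is a stop between vowels /i/ and /o/, so it spirantizes to the fricative [s]. /d/ is a stop between vowels /o/ and /u/, so it spirantizes to the fricative [z]. /k/ is a stop between vowels /u/ and /u/, so it spirantizes to the fricative [x]. /d/ is a stop between vowels /u/ and /u/, so it spirantizes to the fricative [z]. /k/ is a stop between vowels /u/ and /e/, so it spirantizes to the fricative [x]. → [hijisozuxuzuxeive].
/mafulutonokooto/: /t/ is a stop between vowels /u/ and /o/, so it spirantizes to the fricative [s]. /k/ is a stop between vowels /o/ and /o/, so it spirantizes to the fricative [x]. /t/ is a stop between vowels /o/ and /o/, so it spirantizes to the fricative [s]. → [mafulusonoxooso].
/saboziodokaapema/: /b/ is a stop between vowels /a/ and /o/, so it spirantizes to the fricative [v]. /d/ is a stop between vowels /o/ and /o/, so it spirantizes to the fricative [z]. /k/ is a stop between vowels /o/ and /a/, so it spirantizes to the fricative [x]. /p/ is a stop between vowels /a/ and /e/, so it spirantizes to the fricative [f]. → [savoziozoxaafema].
/beebmafehluhe/: the rule's environment is not met; surfaces unchanged as [beebmafehluhe].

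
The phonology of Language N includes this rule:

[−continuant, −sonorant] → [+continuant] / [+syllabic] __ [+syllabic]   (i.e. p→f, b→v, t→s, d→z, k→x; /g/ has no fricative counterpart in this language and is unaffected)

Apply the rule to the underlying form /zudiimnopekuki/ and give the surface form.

/d/ is a stop between vowels /u/ and /i/, so it spirantizes to the fricative [z].
/p/ is a stop between vowels /o/ and /e/, so it spirantizes to the fricative [f].
/k/ is a stop between vowels /e/ and /u/, so it spirantizes to the fricative [x].
/k/ is a stop between vowels /u/ and /i/, so it spirantizes to the fricative [x].
Surface form: [zuziimnofexuxi].

zuziimnofexuxi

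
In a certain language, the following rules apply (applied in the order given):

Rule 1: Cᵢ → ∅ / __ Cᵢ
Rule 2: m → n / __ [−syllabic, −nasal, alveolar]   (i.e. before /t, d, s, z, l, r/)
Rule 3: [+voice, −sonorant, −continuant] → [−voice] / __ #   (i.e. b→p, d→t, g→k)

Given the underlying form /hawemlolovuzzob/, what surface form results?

hawenlolovuzop

Rule 1 (degemination): /zz/ is a geminate; the first /z/ deletes. /hawemlolovuzzob/ → hawemlolovuzob.
Rule 2 (nasal place assimilation): /m/ precedes the alveolar consonant /l/, so it assimilates in place to [n]. /hawemlolovuzob/ → hawenlolovuzob.
Rule 3 (final devoicing): /b/ is a voiced stop in word-final position, so it devoices to [p]. /hawenlolovuzob/ → hawenlolovuzop.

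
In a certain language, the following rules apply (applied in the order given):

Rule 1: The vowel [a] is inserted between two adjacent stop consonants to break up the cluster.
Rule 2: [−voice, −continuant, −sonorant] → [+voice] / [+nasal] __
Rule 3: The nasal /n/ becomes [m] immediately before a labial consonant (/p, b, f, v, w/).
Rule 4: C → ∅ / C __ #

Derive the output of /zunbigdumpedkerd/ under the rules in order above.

Rule 1 (stop-cluster a-epenthesis): /g/ and /d/ form a stop–stop cluster, so [a] is inserted between them. /d/ and /k/ form a stop–stop cluster, so [a] is inserted between them. /zunbigdumpedkerd/ → zunbigadumpedakerd.
Rule 2 (post-nasal voicing): /p/ is a voiceless stop immediately after the nasal /m/, so it voices to [b]. /zunbigadumpedakerd/ → zunbigadumbedakerd.
Rule 3 (nasal place assimilation): /n/ precedes the labial consonant /b/, so it assimilates in place to [m]. /zunbigadumbedakerd/ → zumbigadumbedakerd.
Rule 4 (final cluster simplification): /d/ is the second consonant of a word-final cluster /rd/, so it deletes. /zumbigadumbedakerd/ → zumbigadumbedaker.

zumbigadumbedaker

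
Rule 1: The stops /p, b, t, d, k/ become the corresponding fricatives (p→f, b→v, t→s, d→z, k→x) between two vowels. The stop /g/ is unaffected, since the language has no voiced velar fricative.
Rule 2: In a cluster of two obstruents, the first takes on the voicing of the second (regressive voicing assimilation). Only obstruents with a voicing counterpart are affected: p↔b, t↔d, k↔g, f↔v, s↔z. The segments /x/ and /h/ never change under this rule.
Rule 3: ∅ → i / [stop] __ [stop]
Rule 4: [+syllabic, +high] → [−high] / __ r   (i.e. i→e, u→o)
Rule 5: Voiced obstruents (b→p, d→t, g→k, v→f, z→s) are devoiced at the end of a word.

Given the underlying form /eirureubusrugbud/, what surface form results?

eeroreuvusrugibut

Rule 1 (intervocalic spirantization): /b/ is a stop between vowels /u/ and /u/, so it spirantizes to the fricative [v]. /eirureubusrugbud/ → eirureuvusrugbud.
Rule 2 (regressive voicing assimilation): no segment meets the environment; /eirureuvusrugbud/ is unchanged.
Rule 3 (stop-cluster i-epenthesis): /g/ and /b/ form a stop–stop cluster, so [i] is inserted between them. /eirureuvusrugbud/ → eirureuvusrugibud.
Rule 4 (pre-rhotic lowering): /i/ is a high vowel immediately before /r/, so it lowers to [e]. /u/ is a high vowel immediately before /r/, so it lowers to [o]. /eirureuvusrugibud/ → eeroreuvusrugibud.
Rule 5 (final devoicing): /d/ is a voiced obstruent in word-final position, so it devoices to [t]. /eeroreuvusrugibud/ → eeroreuvusrugibut.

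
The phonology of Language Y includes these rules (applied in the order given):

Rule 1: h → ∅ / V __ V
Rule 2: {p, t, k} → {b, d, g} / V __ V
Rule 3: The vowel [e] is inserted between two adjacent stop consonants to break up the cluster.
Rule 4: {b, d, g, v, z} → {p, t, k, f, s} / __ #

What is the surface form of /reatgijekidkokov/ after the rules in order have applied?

reategijegidekogof

Rule 1 (intervocalic h-deletion): no segment meets the environment; /reatgijekidkokov/ is unchanged.
Rule 2 (intervocalic voicing): /k/ is a voiceless stop between vowels /e/ and /i/, so it voices to [g]. /k/ is a voiceless stop between vowels /o/ and /o/, so it voices to [g]. /reatgijekidkokov/ → reatgijegidkogov.
Rule 3 (stop-cluster e-epenthesis): /t/ and /g/ form a stop–stop cluster, so [e] is inserted between them. /d/ and /k/ form a stop–stop cluster, so [e] is inserted between them. /reatgijegidkogov/ → reategijegidekogov.
Rule 4 (final devoicing): /v/ is a voiced obstruent in word-final position, so it devoices to [f]. /reategijegidekogov/ → reategijegidekogof.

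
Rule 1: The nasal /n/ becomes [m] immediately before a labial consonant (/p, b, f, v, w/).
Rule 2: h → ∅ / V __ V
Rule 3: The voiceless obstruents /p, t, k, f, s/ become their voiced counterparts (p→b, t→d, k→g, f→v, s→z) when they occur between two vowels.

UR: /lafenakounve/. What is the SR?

Rule 1 (nasal place assimilation): /n/ precedes the labial consonant /v/, so it assimilates in place to [m]. /lafenakounve/ → lafenakoumve.
Rule 2 (intervocalic h-deletion): no segment meets the environment; /lafenakoumve/ is unchanged.
Rule 3 (intervocalic voicing): /f/ is a voiceless obstruent between vowels /a/ and /e/, so it voices to [v]. /k/ is a voiceless obstruent between vowels /a/ and /o/, so it voices to [g]. /lafenakoumve/ → lavenagoumve.

lavenagoumve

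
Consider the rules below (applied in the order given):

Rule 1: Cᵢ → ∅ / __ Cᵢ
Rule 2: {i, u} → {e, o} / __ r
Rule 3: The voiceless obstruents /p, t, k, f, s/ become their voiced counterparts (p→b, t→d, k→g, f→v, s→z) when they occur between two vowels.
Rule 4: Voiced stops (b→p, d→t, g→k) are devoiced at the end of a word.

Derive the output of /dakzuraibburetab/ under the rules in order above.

dakzoraiboredap

Rule 1 (degemination): /bb/ is a geminate; the first /b/ deletes. /dakzuraibburetab/ → dakzuraiburetab.
Rule 2 (pre-rhotic lowering): /u/ is a high vowel immediately before /r/, so it lowers to [o]. /u/ is a high vowel immediately before /r/, so it lowers to [o]. /dakzuraiburetab/ → dakzoraiboretab.
Rule 3 (intervocalic voicing): /t/ is a voiceless obstruent between vowels /e/ and /a/, so it voices to [d]. /dakzoraiboretab/ → dakzoraiboredab.
Rule 4 (final devoicing): /b/ is a voiced stop in word-final position, so it devoices to [p]. /dakzoraiboredab/ → dakzoraiboredap.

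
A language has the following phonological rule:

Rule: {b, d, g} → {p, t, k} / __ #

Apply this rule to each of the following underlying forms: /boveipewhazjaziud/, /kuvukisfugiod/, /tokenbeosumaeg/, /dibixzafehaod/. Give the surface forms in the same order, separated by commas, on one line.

/boveipewhazjaziud/: /d/ is a voiced stop in word-final position, so it devoices to [t]. → [boveipewhazjaziut].
/kuvukisfugiod/: /d/ is a voiced stop in word-final position, so it devoices to [t]. → [kuvukisfugiot].
/tokenbeosumaeg/: /g/ is a voiced stop in word-final position, so it devoices to [k]. → [tokenbeosumaek].
/dibixzafehaod/: /d/ is a voiced stop in word-final position, so it devoices to [t]. → [dibixzafehaot].

boveipewhazjaziut, kuvukisfugiot, tokenbeosumaek, dibixzafehaot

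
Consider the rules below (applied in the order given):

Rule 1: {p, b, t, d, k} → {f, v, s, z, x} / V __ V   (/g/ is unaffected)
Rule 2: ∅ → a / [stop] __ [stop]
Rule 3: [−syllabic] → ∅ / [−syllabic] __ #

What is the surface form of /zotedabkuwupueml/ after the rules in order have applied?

zosezabakuwufuem

Rule 1 (intervocalic spirantization): /t/ is a stop between vowels /o/ and /e/, so it spirantizes to the fricative [s]. /d/ is a stop between vowels /e/ and /a/, so it spirantizes to the fricative [z]. /p/ is a stop between vowels /u/ and /u/, so it spirantizes to the fricative [f]. /zotedabkuwupueml/ → zosezabkuwufueml.
Rule 2 (stop-cluster a-epenthesis): /b/ and /k/ form a stop–stop cluster, so [a] is inserted between them. /zosezabkuwufueml/ → zosezabakuwufueml.
Rule 3 (final cluster simplification): /l/ is the second consonant of a word-final cluster /ml/, so it deletes. /zosezabakuwufueml/ → zosezabakuwufuem.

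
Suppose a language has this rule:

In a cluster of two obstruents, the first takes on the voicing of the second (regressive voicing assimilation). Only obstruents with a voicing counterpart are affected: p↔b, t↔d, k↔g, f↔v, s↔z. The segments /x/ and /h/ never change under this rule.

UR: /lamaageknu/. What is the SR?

lamaageknu

No segment of /lamaageknu/ meets the structural description of the rule, so the form surfaces unchanged.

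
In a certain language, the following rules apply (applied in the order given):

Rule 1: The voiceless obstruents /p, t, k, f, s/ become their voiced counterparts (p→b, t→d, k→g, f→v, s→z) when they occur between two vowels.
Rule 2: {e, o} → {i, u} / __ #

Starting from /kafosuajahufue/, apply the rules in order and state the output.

kavozuajahuvui

Rule 1 (intervocalic voicing): /f/ is a voiceless obstruent between vowels /a/ and /o/, so it voices to [v]. /s/ is a voiceless obstruent between vowels /o/ and /u/, so it voices to [z]. /f/ is a voiceless obstruent between vowels /u/ and /u/, so it voices to [v]. /kafosuajahufue/ → kavozuajahuvue.
Rule 2 (final vowel raising): /e/ is a mid vowel in word-final position, so it raises to [i]. /kavozuajahuvue/ → kavozuajahuvui.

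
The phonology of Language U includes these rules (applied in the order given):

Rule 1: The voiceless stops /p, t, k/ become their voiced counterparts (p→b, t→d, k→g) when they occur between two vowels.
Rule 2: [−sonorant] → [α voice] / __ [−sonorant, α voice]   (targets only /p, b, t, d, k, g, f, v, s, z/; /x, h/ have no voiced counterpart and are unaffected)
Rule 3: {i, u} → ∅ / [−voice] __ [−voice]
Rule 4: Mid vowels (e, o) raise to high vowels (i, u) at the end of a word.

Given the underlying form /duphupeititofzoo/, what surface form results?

Rule 1 (intervocalic voicing): /p/ is a voiceless stop between vowels /u/ and /e/, so it voices to [b]. /t/ is a voiceless stop between vowels /i/ and /i/, so it voices to [d]. /t/ is a voiceless stop between vowels /i/ and /o/, so it voices to [d]. /duphupeititofzoo/ → duphubeididofzoo.
Rule 2 (regressive voicing assimilation): /f/ precedes the voiced obstruent /z/, so it voices to [v] by assimilation. /duphubeididofzoo/ → duphubeididovzoo.
Rule 3 (high vowel syncope): no segment meets the environment; /duphubeididovzoo/ is unchanged.
Rule 4 (final vowel raising): /o/ is a mid vowel in word-final position, so it raises to [u]. /duphubeididovzoo/ → duphubeididovzou.

duphubeididovzou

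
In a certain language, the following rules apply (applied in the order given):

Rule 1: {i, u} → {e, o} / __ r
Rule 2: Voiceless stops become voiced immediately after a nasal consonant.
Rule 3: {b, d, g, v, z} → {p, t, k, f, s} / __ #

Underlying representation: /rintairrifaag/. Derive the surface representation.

Rule 1 (pre-rhotic lowering): /i/ is a high vowel immediately before /r/, so it lowers to [e]. /rintairrifaag/ → rintaerrifaag.
Rule 2 (post-nasal voicing): /t/ is a voiceless stop immediately after the nasal /n/, so it voices to [d]. /rintaerrifaag/ → rindaerrifaag.
Rule 3 (final devoicing): /g/ is a voiced obstruent in word-final position, so it devoices to [k]. /rindaerrifaag/ → rindaerrifaak.

rindaerrifaak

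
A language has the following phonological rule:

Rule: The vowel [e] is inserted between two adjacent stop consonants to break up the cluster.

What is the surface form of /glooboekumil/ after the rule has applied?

No segment of /glooboekumil/ meets the structural description of the rule, so the form surfaces unchanged.

glooboekumil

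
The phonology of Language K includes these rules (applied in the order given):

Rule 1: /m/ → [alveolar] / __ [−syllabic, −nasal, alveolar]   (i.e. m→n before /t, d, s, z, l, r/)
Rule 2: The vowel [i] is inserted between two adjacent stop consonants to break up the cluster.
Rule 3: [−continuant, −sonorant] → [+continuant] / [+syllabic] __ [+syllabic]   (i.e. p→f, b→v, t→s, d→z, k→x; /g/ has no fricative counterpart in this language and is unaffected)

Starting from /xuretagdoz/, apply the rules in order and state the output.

xuresagizoz

Rule 1 (nasal place assimilation): no segment meets the environment; /xuretagdoz/ is unchanged.
Rule 2 (stop-cluster i-epenthesis): /g/ and /d/ form a stop–stop cluster, so [i] is inserted between them. /xuretagdoz/ → xuretagidoz.
Rule 3 (intervocalic spirantization): /t/ is a stop between vowels /e/ and /a/, so it spirantizes to the fricative [s]. /d/ is a stop between vowels /i/ and /o/, so it spirantizes to the fricative [z]. /xuretagidoz/ → xuresagizoz.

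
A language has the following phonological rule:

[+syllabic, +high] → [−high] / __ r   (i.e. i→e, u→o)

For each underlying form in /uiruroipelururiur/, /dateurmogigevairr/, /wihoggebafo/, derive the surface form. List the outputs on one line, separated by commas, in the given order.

/uiruroipelururiur/: /i/ is a high vowel immediately before /r/, so it lowers to [e]. /u/ is a high vowel immediately before /r/, so it lowers to [o]. /u/ is a high vowel immediately before /r/, so it lowers to [o]. /u/ is a high vowel immediately before /r/, so it lowers to [o]. /u/ is a high vowel immediately before /r/, so it lowers to [o]. → [ueroroipelororior].
/dateurmogigevairr/: /u/ is a high vowel immediately before /r/, so it lowers to [o]. /i/ is a high vowel immediately before /r/, so it lowers to [e]. → [dateormogigevaerr].
/wihoggebafo/: the rule's environment is not met; surfaces unchanged as [wihoggebafo].

ueroroipelororior, dateormogigevaerr, wihoggebafo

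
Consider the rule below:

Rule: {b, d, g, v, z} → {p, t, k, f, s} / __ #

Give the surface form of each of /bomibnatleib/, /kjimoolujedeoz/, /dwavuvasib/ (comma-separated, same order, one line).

bomibnatleip, kjimoolujedeos, dwavuvasip

/bomibnatleib/: /b/ is a voiced obstruent in word-final position, so it devoices to [p]. → [bomibnatleip].
/kjimoolujedeoz/: /z/ is a voiced obstruent in word-final position, so it devoices to [s]. → [kjimoolujedeos].
/dwavuvasib/: /b/ is a voiced obstruent in word-final position, so it devoices to [p]. → [dwavuvasip].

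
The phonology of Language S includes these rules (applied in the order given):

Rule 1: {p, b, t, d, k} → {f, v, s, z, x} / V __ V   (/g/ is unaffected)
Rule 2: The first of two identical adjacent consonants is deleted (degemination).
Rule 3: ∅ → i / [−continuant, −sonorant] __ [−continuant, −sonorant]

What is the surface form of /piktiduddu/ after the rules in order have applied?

Rule 1 (intervocalic spirantization): /d/ is a stop between vowels /i/ and /u/, so it spirantizes to the fricative [z]. /piktiduddu/ → piktizuddu.
Rule 2 (degemination): /dd/ is a geminate; the first /d/ deletes. /piktizuddu/ → piktizudu.
Rule 3 (stop-cluster i-epenthesis): /k/ and /t/ form a stop–stop cluster, so [i] is inserted between them. /piktizudu/ → pikitizudu.

pikitizudu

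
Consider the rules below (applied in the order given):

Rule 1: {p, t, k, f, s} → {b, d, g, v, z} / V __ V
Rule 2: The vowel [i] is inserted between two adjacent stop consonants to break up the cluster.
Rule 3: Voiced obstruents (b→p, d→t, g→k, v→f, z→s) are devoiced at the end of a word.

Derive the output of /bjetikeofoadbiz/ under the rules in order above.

bjedigeovoadibis

Rule 1 (intervocalic voicing): /t/ is a voiceless obstruent between vowels /e/ and /i/, so it voices to [d]. /k/ is a voiceless obstruent between vowels /i/ and /e/, so it voices to [g]. /f/ is a voiceless obstruent between vowels /o/ and /o/, so it voices to [v]. /bjetikeofoadbiz/ → bjedigeovoadbiz.
Rule 2 (stop-cluster i-epenthesis): /d/ and /b/ form a stop–stop cluster, so [i] is inserted between them. /bjedigeovoadbiz/ → bjedigeovoadibiz.
Rule 3 (final devoicing): /z/ is a voiced obstruent in word-final position, so it devoices to [s]. /bjedigeovoadibiz/ → bjedigeovoadibis.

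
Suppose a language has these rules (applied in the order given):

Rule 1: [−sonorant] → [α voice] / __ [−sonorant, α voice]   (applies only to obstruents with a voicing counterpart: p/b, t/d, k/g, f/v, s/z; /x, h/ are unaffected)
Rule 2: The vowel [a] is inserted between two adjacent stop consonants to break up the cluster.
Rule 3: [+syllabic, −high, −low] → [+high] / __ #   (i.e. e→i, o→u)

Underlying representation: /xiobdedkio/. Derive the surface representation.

Rule 1 (regressive voicing assimilation): /d/ precedes the voiceless obstruent /k/, so it devoices to [t] by assimilation. /xiobdedkio/ → xiobdetkio.
Rule 2 (stop-cluster a-epenthesis): /b/ and /d/ form a stop–stop cluster, so [a] is inserted between them. /t/ and /k/ form a stop–stop cluster, so [a] is inserted between them. /xiobdetkio/ → xiobadetakio.
Rule 3 (final vowel raising): /o/ is a mid vowel in word-final position, so it raises to [u]. /xiobadetakio/ → xiobadetakiu.

xiobadetakiu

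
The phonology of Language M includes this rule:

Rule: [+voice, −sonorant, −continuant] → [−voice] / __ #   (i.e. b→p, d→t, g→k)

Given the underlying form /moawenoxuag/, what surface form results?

moawenoxuak

/g/ is a voiced stop in word-final position, so it devoices to [k].
Surface form: [moawenoxuak].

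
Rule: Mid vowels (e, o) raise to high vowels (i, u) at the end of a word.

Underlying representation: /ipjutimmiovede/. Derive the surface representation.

ipjutimmiovedi

/e/ is a mid vowel in word-final position, so it raises to [i].
Surface form: [ipjutimmiovedi].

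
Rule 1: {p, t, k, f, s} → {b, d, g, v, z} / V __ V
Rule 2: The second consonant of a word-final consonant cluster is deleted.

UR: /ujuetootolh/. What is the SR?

Rule 1 (intervocalic voicing): /t/ is a voiceless obstruent between vowels /e/ and /o/, so it voices to [d]. /t/ is a voiceless obstruent between vowels /o/ and /o/, so it voices to [d]. /ujuetootolh/ → ujuedoodolh.
Rule 2 (final cluster simplification): /h/ is the second consonant of a word-final cluster /lh/, so it deletes. /ujuedoodolh/ → ujuedoodol.

ujuedoodol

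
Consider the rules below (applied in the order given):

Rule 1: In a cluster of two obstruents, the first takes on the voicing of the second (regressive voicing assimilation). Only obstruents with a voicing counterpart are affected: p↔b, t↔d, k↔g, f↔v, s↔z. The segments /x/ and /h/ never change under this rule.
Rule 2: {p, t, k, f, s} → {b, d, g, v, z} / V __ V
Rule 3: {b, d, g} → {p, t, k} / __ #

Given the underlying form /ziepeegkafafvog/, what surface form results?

ziebeekkavavvok

Rule 1 (regressive voicing assimilation): /g/ precedes the voiceless obstruent /k/, so it devoices to [k] by assimilation. /f/ precedes the voiced obstruent /v/, so it voices to [v] by assimilation. /ziepeegkafafvog/ → ziepeekkafavvog.
Rule 2 (intervocalic voicing): /p/ is a voiceless obstruent between vowels /e/ and /e/, so it voices to [b]. /f/ is a voiceless obstruent between vowels /a/ and /a/, so it voices to [v]. /ziepeekkafavvog/ → ziebeekkavavvog.
Rule 3 (final devoicing): /g/ is a voiced stop in word-final position, so it devoices to [k]. /ziebeekkavavvog/ → ziebeekkavavvok.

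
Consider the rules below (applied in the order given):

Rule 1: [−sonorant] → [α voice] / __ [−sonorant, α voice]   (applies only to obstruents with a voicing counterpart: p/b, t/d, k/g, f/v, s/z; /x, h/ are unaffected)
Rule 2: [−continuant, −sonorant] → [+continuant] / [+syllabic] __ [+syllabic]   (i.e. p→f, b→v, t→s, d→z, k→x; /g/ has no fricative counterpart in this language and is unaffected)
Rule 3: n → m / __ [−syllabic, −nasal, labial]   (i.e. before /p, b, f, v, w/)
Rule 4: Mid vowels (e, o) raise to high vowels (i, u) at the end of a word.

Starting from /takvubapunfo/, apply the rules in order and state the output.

Rule 1 (regressive voicing assimilation): /k/ precedes the voiced obstruent /v/, so it voices to [g] by assimilation. /takvubapunfo/ → tagvubapunfo.
Rule 2 (intervocalic spirantization): /b/ is a stop between vowels /u/ and /a/, so it spirantizes to the fricative [v]. /p/ is a stop between vowels /a/ and /u/, so it spirantizes to the fricative [f]. /tagvubapunfo/ → tagvuvafunfo.
Rule 3 (nasal place assimilation): /n/ precedes the labial consonant /f/, so it assimilates in place to [m]. /tagvuvafunfo/ → tagvuvafumfo.
Rule 4 (final vowel raising): /o/ is a mid vowel in word-final position, so it raises to [u]. /tagvuvafumfo/ → tagvuvafumfu.

tagvuvafumfu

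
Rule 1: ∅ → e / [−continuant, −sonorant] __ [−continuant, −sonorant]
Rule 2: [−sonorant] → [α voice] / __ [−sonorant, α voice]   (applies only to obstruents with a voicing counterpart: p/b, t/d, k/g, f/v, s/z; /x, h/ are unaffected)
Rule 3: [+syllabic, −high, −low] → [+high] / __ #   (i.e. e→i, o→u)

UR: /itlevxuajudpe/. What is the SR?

itlefxuajudepi

Rule 1 (stop-cluster e-epenthesis): /d/ and /p/ form a stop–stop cluster, so [e] is inserted between them. /itlevxuajudpe/ → itlevxuajudepe.
Rule 2 (regressive voicing assimilation): /v/ precedes the voiceless obstruent /x/, so it devoices to [f] by assimilation. /itlevxuajudepe/ → itlefxuajudepe.
Rule 3 (final vowel raising): /e/ is a mid vowel in word-final position, so it raises to [i]. /itlefxuajudepe/ → itlefxuajudepi.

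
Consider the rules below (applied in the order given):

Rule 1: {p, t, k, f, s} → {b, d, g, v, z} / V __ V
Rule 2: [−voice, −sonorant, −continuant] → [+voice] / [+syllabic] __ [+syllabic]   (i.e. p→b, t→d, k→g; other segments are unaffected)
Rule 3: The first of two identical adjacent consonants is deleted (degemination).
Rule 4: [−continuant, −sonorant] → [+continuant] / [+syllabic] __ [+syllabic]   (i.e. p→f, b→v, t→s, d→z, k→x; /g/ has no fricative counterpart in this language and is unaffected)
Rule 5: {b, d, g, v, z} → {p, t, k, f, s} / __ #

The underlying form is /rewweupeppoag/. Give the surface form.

Rule 1 (intervocalic voicing): /p/ is a voiceless obstruent between vowels /u/ and /e/, so it voices to [b]. /rewweupeppoag/ → rewweubeppoag.
Rule 2 (intervocalic voicing): no segment meets the environment; /rewweubeppoag/ is unchanged.
Rule 3 (degemination): /ww/ is a geminate; the first /w/ deletes. /pp/ is a geminate; the first /p/ deletes. /rewweubeppoag/ → reweubepoag.
Rule 4 (intervocalic spirantization): /b/ is a stop between vowels /u/ and /e/, so it spirantizes to the fricative [v]. /p/ is a stop between vowels /e/ and /o/, so it spirantizes to the fricative [f]. /reweubepoag/ → reweuvefoag.
Rule 5 (final devoicing): /g/ is a voiced obstruent in word-final position, so it devoices to [k]. /reweuvefoag/ → reweuvefoak.

reweuvefoak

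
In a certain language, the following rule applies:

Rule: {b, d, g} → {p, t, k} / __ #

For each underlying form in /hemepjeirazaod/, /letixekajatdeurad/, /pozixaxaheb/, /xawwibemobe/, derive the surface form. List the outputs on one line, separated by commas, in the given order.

hemepjeirazaot, letixekajatdeurat, pozixaxahep, xawwibemobe

/hemepjeirazaod/: /d/ is a voiced stop in word-final position, so it devoices to [t]. → [hemepjeirazaot].
/letixekajatdeurad/: /d/ is a voiced stop in word-final position, so it devoices to [t]. → [letixekajatdeurat].
/pozixaxaheb/: /b/ is a voiced stop in word-final position, so it devoices to [p]. → [pozixaxahep].
/xawwibemobe/: the rule's environment is not met; surfaces unchanged as [xawwibemobe].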